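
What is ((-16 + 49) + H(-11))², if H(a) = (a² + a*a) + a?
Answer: 69696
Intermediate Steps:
H(a) = a + 2*a² (H(a) = (a² + a²) + a = 2*a² + a = a + 2*a²)
((-16 + 49) + H(-11))² = ((-16 + 49) - 11*(1 + 2*(-11)))² = (33 - 11*(1 - 22))² = (33 - 11*(-21))² = (33 + 231)² = 264² = 69696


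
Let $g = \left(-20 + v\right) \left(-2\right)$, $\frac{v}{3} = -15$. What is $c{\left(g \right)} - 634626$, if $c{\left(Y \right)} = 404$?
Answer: $-634222$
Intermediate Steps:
$v = -45$ ($v = 3 \left(-15\right) = -45$)
$g = 130$ ($g = \left(-20 - 45\right) \left(-2\right) = \left(-65\right) \left(-2\right) = 130$)
$c{\left(g \right)} - 634626 = 404 - 634626 = -634222$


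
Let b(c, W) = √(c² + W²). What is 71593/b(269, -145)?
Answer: 71593*√93386/93386 ≈ 234.28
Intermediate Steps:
b(c, W) = √(W² + c²)
71593/b(269, -145) = 71593/(√((-145)² + 269²)) = 71593/(√(21025 + 72361)) = 71593/(√93386) = 71593*(√93386/93386) = 71593*√93386/93386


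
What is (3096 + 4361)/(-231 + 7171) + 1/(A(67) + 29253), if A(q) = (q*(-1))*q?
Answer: 23084011/21482770 ≈ 1.0745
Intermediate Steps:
A(q) = -q² (A(q) = (-q)*q = -q²)
(3096 + 4361)/(-231 + 7171) + 1/(A(67) + 29253) = (3096 + 4361)/(-231 + 7171) + 1/(-1*67² + 29253) = 7457/6940 + 1/(-1*4489 + 29253) = 7457*(1/6940) + 1/(-4489 + 29253) = 7457/6940 + 1/24764 = 23084011/21482770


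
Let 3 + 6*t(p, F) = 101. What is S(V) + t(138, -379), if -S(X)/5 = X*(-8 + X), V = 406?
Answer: -2423771/3 ≈ -8.0792e+5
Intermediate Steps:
t(p, F) = 49/3 (t(p, F) = -½ + (⅙)*101 = -½ + 101/6 = 49/3)
S(X) = -5*X*(-8 + X)
S(V) + t(138, -379) = 5*406*(8 - 1*406) + 49/3 = 5*406*(8 - 406) + 49/3 = 5*406*(-398) + 49/3 = -807940 + 49/3 = -2423771/3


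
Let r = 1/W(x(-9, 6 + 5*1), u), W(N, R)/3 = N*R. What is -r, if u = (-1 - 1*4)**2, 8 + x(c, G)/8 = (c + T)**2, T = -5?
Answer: -1/112800 ≈ -8.8652e-6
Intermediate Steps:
x(c, G) = -64 + 8*(-5 + c)**2 (x(c, G) = -64 + 8*(c - 5)**2 = -64 + 8*(-5 + c)**2)
u = 25 (u = (-1 - 4)**2 = (-5)**2 = 25)
W(N, R) = 3*N*R (W(N, R) = 3*(N*R) = 3*N*R)
r = 1/112800 (r = 1/(3*(-64 + 8*(-5 - 9)**2)*25) = 1/(3*(-64 + 8*(-14)**2)*25) = 1/(3*(-64 + 8*196)*25) = 1/(3*(-64 + 1568)*25) = 1/(3*1504*25) = 1/112800 ≈ 8.8652e-6)
-r = -1*1/112800 = -1/112800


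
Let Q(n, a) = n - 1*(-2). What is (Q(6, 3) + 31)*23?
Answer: 897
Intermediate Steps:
Q(n, a) = 2 + n (Q(n, a) = n + 2 = 2 + n)
(Q(6, 3) + 31)*23 = ((2 + 6) + 31)*23 = (8 + 31)*23 = 39*23 = 897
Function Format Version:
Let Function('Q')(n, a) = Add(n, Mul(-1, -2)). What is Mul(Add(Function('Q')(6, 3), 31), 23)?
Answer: 897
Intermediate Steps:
Function('Q')(n, a) = Add(2, n) (Function('Q')(n, a) = Add(n, 2) = Add(2, n))
Mul(Add(Function('Q')(6, 3), 31), 23) = Mul(Add(Add(2, 6), 31), 23) = Mul(Add(8, 31), 23) = Mul(39, 23) = 897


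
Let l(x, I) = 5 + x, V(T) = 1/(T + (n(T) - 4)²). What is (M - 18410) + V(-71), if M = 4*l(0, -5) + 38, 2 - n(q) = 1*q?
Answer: -86070879/4690 ≈ -18352.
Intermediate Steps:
n(q) = 2 - q
V(T) = 1/(T + (-2 - T)²) (V(T) = 1/(T + ((2 - T) - 4)²) = 1/(T + (-2 - T)²))
M = 58 (M = 4*(5 + 0) + 38 = 4*5 + 38 = 20 + 38 = 58)
(M - 18410) + V(-71) = (58 - 18410) + 1/(-71 + (2 - 71)²) = -18352 + 1/(-71 + (-69)²) = -18352 + 1/(-71 + 4761) = -18352 + 1/4690 = -86070879/4690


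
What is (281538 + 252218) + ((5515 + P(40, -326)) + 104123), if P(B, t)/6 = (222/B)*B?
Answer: 644726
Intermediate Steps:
P(B, t) = 1332 (P(B, t) = 6*((222/B)*B) = 6*222 = 1332)
(281538 + 252218) + ((5515 + P(40, -326)) + 104123) = (281538 + 252218) + ((5515 + 1332) + 104123) = 533756 + (6847 + 104123) = 533756 + 110970 = 644726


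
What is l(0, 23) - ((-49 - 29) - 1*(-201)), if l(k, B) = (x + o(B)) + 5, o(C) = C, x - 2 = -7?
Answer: -100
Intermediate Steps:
x = -5 (x = 2 - 7 = -5)
l(k, B) = B (l(k, B) = (-5 + B) + 5 = B)
l(0, 23) - ((-49 - 29) - 1*(-201)) = 23 - ((-49 - 29) - 1*(-201)) = 23 - (-78 + 201) = 23 - 1*123 = 23 - 123 = -100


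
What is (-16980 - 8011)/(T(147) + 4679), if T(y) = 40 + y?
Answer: -24991/4866 ≈ -5.1358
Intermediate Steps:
(-16980 - 8011)/(T(147) + 4679) = (-16980 - 8011)/((40 + 147) + 4679) = -24991/(187 + 4679) = -24991/4866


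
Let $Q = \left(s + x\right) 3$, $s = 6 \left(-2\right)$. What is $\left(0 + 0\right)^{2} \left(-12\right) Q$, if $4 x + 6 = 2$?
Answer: $0$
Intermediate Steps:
$x = -1$ ($x = - \frac{3}{2} + \frac{1}{4} \cdot 2 = - \frac{3}{2} + \frac{1}{2} = -1$)
$s = -12$
$Q = -39$ ($Q = \left(-12 - 1\right) 3 = \left(-13\right) 3 = -39$)
$\left(0 + 0\right)^{2} \left(-12\right) Q = \left(0 + 0\right)^{2} \left(-12\right) \left(-39\right) = 0^{2} \left(-12\right) \left(-39\right) = 0 \left(-12\right) \left(-39\right) = 0 \left(-39\right) = 0$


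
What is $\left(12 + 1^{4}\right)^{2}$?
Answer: $169$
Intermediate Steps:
$\left(12 + 1^{4}\right)^{2} = \left(12 + 1\right)^{2} = 13^{2} = 169$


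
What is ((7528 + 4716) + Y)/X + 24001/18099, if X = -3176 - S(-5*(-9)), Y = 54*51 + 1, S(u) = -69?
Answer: -196895794/56233593 ≈ -3.5014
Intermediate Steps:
Y = 2755 (Y = 2754 + 1 = 2755)
X = -3107 (X = -3176 - 1*(-69) = -3176 + 69 = -3107)
((7528 + 4716) + Y)/X + 24001/18099 = ((7528 + 4716) + 2755)/(-3107) + 24001/18099 = (12244 + 2755)*(-1/3107) + 24001*(1/18099) = 14999*(-1/3107) + 24001/18099 = -14999/3107 + 24001/18099 = -196895794/56233593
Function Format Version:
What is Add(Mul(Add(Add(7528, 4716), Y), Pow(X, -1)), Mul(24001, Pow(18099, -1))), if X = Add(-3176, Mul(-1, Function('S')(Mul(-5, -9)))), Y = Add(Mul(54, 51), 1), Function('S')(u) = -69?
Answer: Rational(-196895794, 56233593) ≈ -3.5014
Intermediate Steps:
Y = 2755 (Y = Add(2754, 1) = 2755)
X = -3107 (X = Add(-3176, Mul(-1, -69)) = Add(-3176, 69) = -3107)
Add(Mul(Add(Add(7528, 4716), Y), Pow(X, -1)), Mul(24001, Pow(18099, -1))) = Add(Mul(Add(Add(7528, 4716), 2755), Pow(-3107, -1)), Mul(24001, Pow(18099, -1))) = Add(Mul(Add(12244, 2755), Rational(-1, 3107)), Mul(24001, Rational(1, 18099))) = Add(Mul(14999, Rational(-1, 3107)), Rational(24001, 18099)) = Add(Rational(-14999, 3107), Rational(24001, 18099)) = Rational(-196895794, 56233593)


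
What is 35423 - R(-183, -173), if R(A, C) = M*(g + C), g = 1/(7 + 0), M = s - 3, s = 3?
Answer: 35423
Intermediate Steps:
M = 0 (M = 3 - 3 = 0)
g = ⅐ (g = 1/7 = ⅐ ≈ 0.14286)
R(A, C) = 0 (R(A, C) = 0*(⅐ + C) = 0)
35423 - R(-183, -173) = 35423 - 1*0 = 35423 + 0 = 35423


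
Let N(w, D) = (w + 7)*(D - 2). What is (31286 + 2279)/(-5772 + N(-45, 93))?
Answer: -6713/1846 ≈ -3.6365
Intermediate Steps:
N(w, D) = (-2 + D)*(7 + w) (N(w, D) = (7 + w)*(-2 + D) = (-2 + D)*(7 + w))
(31286 + 2279)/(-5772 + N(-45, 93)) = (31286 + 2279)/(-5772 + (-14 - 2*(-45) + 7*93 + 93*(-45))) = 33565/(-5772 + (-14 + 90 + 651 - 4185)) = 33565/(-5772 - 3458) = 33565/(-9230) = 33565*(-1/9230) = -6713/1846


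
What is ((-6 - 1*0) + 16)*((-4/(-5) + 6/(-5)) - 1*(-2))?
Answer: 16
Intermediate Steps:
((-6 - 1*0) + 16)*((-4/(-5) + 6/(-5)) - 1*(-2)) = ((-6 + 0) + 16)*((-4*(-⅕) + 6*(-⅕)) + 2) = (-6 + 16)*((⅘ - 6/5) + 2) = 10*(-⅖ + 2) = 10*(8/5) = 16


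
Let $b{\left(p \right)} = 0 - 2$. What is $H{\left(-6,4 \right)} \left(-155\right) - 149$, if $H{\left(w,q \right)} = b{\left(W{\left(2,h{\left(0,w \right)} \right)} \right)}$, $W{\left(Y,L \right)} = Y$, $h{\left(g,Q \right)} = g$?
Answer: $161$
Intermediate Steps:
$b{\left(p \right)} = -2$ ($b{\left(p \right)} = 0 - 2 = -2$)
$H{\left(w,q \right)} = -2$
$H{\left(-6,4 \right)} \left(-155\right) - 149 = \left(-2\right) \left(-155\right) - 149 = 310 - 149 = 161$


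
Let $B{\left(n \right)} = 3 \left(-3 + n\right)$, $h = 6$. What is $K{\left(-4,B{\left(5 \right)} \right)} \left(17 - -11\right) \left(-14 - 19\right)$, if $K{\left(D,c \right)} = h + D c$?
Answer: $16632$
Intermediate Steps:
$B{\left(n \right)} = -9 + 3 n$
$K{\left(D,c \right)} = 6 + D c$
$K{\left(-4,B{\left(5 \right)} \right)} \left(17 - -11\right) \left(-14 - 19\right) = \left(6 - 4 \left(-9 + 3 \cdot 5\right)\right) \left(17 - -11\right) \left(-14 - 19\right) = \left(6 - 4 \left(-9 + 15\right)\right) \left(17 + 11\right) \left(-14 - 19\right) = \left(6 - 24\right) 28 \left(-33\right) = \left(-18\right) 28 \left(-33\right) = \left(-504\right) \left(-33\right) = 16632$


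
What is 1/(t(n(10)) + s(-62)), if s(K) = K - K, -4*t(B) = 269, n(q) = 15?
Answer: -4/269 ≈ -0.014870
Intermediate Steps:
t(B) = -269/4 (t(B) = -¼*269 = -269/4)
s(K) = 0
1/(t(n(10)) + s(-62)) = 1/(-269/4 + 0) = 1/(-269/4) = -4/269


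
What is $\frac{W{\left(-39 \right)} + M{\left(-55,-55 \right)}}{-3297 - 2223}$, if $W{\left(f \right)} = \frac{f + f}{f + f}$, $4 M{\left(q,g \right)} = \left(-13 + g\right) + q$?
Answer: $\frac{119}{22080} \approx 0.0053895$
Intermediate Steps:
$M{\left(q,g \right)} = - \frac{13}{4} + \frac{g}{4} + \frac{q}{4}$ ($M{\left(q,g \right)} = \frac{\left(-13 + g\right) + q}{4} = \frac{-13 + g + q}{4} = - \frac{13}{4} + \frac{g}{4} + \frac{q}{4}$)
$W{\left(f \right)} = 1$ ($W{\left(f \right)} = \frac{2 f}{2 f} = 2 f \frac{1}{2 f} = 1$)
$\frac{W{\left(-39 \right)} + M{\left(-55,-55 \right)}}{-3297 - 2223} = \frac{1 + \left(- \frac{13}{4} + \frac{1}{4} \left(-55\right) + \frac{1}{4} \left(-55\right)\right)}{-3297 - 2223} = \frac{1 - \frac{123}{4}}{-5520} = \left(1 - \frac{123}{4}\right) \left(- \frac{1}{5520}\right) = \left(- \frac{119}{4}\right) \left(- \frac{1}{5520}\right) = \frac{119}{22080}$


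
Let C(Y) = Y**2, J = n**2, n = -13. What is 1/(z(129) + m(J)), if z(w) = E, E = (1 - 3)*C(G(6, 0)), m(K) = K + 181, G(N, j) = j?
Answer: 1/350 ≈ 0.0028571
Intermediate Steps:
J = 169 (J = (-13)**2 = 169)
m(K) = 181 + K
E = 0 (E = (1 - 3)*0**2 = -2*0 = 0)
z(w) = 0
1/(z(129) + m(J)) = 1/(0 + (181 + 169)) = 1/(0 + 350) = 1/350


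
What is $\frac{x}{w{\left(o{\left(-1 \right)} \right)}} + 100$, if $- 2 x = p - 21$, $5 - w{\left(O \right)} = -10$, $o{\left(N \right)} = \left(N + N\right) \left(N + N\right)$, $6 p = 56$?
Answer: $\frac{1807}{18} \approx 100.39$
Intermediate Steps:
$p = \frac{28}{3}$ ($p = \frac{1}{6} \cdot 56 = \frac{28}{3} \approx 9.3333$)
$o{\left(N \right)} = 4 N^{2}$ ($o{\left(N \right)} = 2 N 2 N = 4 N^{2}$)
$w{\left(O \right)} = 15$ ($w{\left(O \right)} = 5 - -10 = 5 + 10 = 15$)
$x = \frac{35}{6}$ ($x = - \frac{\frac{28}{3} - 21}{2} = \left(- \frac{1}{2}\right) \left(- \frac{35}{3}\right) = \frac{35}{6} \approx 5.8333$)
$\frac{x}{w{\left(o{\left(-1 \right)} \right)}} + 100 = \frac{1}{15} \cdot \frac{35}{6} + 100 = \frac{7}{18} + 100 = \frac{1807}{18}$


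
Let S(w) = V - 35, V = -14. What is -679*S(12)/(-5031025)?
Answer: -33271/5031025 ≈ -0.0066132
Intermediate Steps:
S(w) = -49 (S(w) = -14 - 35 = -49)
-679*S(12)/(-5031025) = -679*(-49)/(-5031025) = 33271*(-1/5031025) = -33271/5031025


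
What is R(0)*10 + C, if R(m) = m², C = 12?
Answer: 12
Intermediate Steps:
R(0)*10 + C = 0²*10 + 12 = 0*10 + 12 = 0 + 12 = 12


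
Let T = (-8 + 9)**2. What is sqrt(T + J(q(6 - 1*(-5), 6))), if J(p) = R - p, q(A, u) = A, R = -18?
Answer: 2*I*sqrt(7) ≈ 5.2915*I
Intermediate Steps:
J(p) = -18 - p
T = 1 (T = 1**2 = 1)
sqrt(T + J(q(6 - 1*(-5), 6))) = sqrt(1 + (-18 - (6 - 1*(-5)))) = sqrt(1 + (-18 - (6 + 5))) = sqrt(1 + (-18 - 1*11)) = sqrt(1 + (-18 - 11)) = sqrt(1 - 29) = sqrt(-28) = 2*I*sqrt(7)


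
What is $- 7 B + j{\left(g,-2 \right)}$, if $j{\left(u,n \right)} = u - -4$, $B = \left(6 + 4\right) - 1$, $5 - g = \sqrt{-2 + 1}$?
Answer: $-54 - i \approx -54.0 - 1.0 i$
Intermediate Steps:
$g = 5 - i$ ($g = 5 - \sqrt{-2 + 1} = 5 - \sqrt{-1} = 5 - i \approx 5.0 - 1.0 i$)
$B = 9$ ($B = 10 - 1 = 9$)
$j{\left(u,n \right)} = 4 + u$ ($j{\left(u,n \right)} = u + 4 = 4 + u$)
$- 7 B + j{\left(g,-2 \right)} = \left(-7\right) 9 + \left(4 + \left(5 - i\right)\right) = -63 + \left(9 - i\right) = -54 - i$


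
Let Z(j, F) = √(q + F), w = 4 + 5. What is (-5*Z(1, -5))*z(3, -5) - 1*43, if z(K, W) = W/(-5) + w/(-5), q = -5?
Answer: -43 + 4*I*√10 ≈ -43.0 + 12.649*I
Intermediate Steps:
w = 9
Z(j, F) = √(-5 + F)
z(K, W) = -9/5 - W/5 (z(K, W) = W/(-5) + 9/(-5) = W*(-⅕) + 9*(-⅕) = -W/5 - 9/5 = -9/5 - W/5)
(-5*Z(1, -5))*z(3, -5) - 1*43 = (-5*√(-5 - 5))*(-9/5 - ⅕*(-5)) - 1*43 = (-5*I*√10)*(-9/5 + 1) - 43 = -5*I*√10*(-⅘) - 43 = 4*I*√10 - 43 = -43 + 4*I*√10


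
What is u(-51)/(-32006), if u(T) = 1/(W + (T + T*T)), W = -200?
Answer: -1/75214100 ≈ -1.3295e-8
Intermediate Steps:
u(T) = 1/(-200 + T + T²) (u(T) = 1/(-200 + (T + T*T)) = 1/(-200 + (T + T²)) = 1/(-200 + T + T²))
u(-51)/(-32006) = 1/(-200 - 51 + (-51)²*(-32006)) = -1/32006/(-200 - 51 + 2601) = -1/32006/2350 = (1/2350)*(-1/32006) = -1/75214100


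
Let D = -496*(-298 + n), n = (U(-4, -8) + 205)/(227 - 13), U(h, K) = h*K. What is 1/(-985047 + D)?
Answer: -107/89643349 ≈ -1.1936e-6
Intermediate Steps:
U(h, K) = K*h
n = 237/214 (n = (-8*(-4) + 205)/(227 - 13) = (32 + 205)/214 = 237*(1/214) = 237/214 ≈ 1.1075)
D = 15756680/107 (D = -496*(-298 + 237/214) = -496*(-63535/214) = 15756680/107 ≈ 1.4726e+5)
1/(-985047 + D) = 1/(-985047 + 15756680/107) = 1/(-89643349/107) = -107/89643349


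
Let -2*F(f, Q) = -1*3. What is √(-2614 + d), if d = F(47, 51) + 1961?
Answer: I*√2606/2 ≈ 25.525*I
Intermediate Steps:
F(f, Q) = 3/2 (F(f, Q) = -(-1)*3/2 = -½*(-3) = 3/2)
d = 3925/2 (d = 3/2 + 1961 = 3925/2 ≈ 1962.5)
√(-2614 + d) = √(-2614 + 3925/2) = √(-1303/2) = I*√2606/2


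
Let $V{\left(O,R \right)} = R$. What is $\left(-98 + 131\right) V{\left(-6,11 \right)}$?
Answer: $363$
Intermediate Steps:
$\left(-98 + 131\right) V{\left(-6,11 \right)} = \left(-98 + 131\right) 11 = 33 \cdot 11 = 363$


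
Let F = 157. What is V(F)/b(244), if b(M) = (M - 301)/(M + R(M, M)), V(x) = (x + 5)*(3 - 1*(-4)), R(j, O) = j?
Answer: -184464/19 ≈ -9708.6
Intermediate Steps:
V(x) = 35 + 7*x (V(x) = (5 + x)*(3 + 4) = (5 + x)*7 = 35 + 7*x)
b(M) = (-301 + M)/(2*M) (b(M) = (M - 301)/(M + M) = (-301 + M)/((2*M)) = (-301 + M)*(1/(2*M)) = (-301 + M)/(2*M))
V(F)/b(244) = (35 + 7*157)/(((½)*(-301 + 244)/244)) = (35 + 1099)/(((½)*(1/244)*(-57))) = 1134/(-57/488) = 1134*(-488/57) = -184464/19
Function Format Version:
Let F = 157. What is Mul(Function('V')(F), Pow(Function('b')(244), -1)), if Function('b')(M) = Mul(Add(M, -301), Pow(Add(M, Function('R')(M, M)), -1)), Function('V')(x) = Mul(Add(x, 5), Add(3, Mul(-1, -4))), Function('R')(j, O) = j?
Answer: Rational(-184464, 19) ≈ -9708.6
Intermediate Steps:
Function('V')(x) = Add(35, Mul(7, x)) (Function('V')(x) = Mul(Add(5, x), Add(3, 4)) = Mul(Add(5, x), 7) = Add(35, Mul(7, x)))
Function('b')(M) = Mul(Rational(1, 2), Pow(M, -1), Add(-301, M)) (Function('b')(M) = Mul(Add(M, -301), Pow(Add(M, M), -1)) = Mul(Add(-301, M), Pow(Mul(2, M), -1)) = Mul(Add(-301, M), Mul(Rational(1, 2), Pow(M, -1))) = Mul(Rational(1, 2), Pow(M, -1), Add(-301, M)))
Mul(Function('V')(F), Pow(Function('b')(244), -1)) = Mul(Add(35, Mul(7, 157)), Pow(Mul(Rational(1, 2), Pow(244, -1), Add(-301, 244)), -1)) = Mul(Add(35, 1099), Pow(Mul(Rational(1, 2), Rational(1, 244), -57), -1)) = Mul(1134, Pow(Rational(-57, 488), -1)) = Mul(1134, Rational(-488, 57)) = Rational(-184464, 19)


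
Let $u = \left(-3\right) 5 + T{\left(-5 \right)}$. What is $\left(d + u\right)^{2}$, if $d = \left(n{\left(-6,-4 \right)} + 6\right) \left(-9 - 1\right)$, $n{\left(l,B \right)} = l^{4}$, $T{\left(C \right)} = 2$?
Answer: $169859089$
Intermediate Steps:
$d = -13020$ ($d = \left(\left(-6\right)^{4} + 6\right) \left(-9 - 1\right) = \left(1296 + 6\right) \left(-10\right) = 1302 \left(-10\right) = -13020$)
$u = -13$ ($u = \left(-3\right) 5 + 2 = -15 + 2 = -13$)
$\left(d + u\right)^{2} = \left(-13020 - 13\right)^{2} = \left(-13033\right)^{2} = 169859089$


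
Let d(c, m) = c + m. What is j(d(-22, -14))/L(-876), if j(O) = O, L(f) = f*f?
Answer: -1/21316 ≈ -4.6913e-5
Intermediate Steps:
L(f) = f²
j(d(-22, -14))/L(-876) = (-22 - 14)/((-876)²) = -36/767376 = -36*1/767376 = -1/21316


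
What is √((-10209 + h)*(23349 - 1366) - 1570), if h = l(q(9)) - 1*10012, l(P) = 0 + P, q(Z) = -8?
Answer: I*√444695677 ≈ 21088.0*I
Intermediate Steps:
l(P) = P
h = -10020 (h = -8 - 1*10012 = -8 - 10012 = -10020)
√((-10209 + h)*(23349 - 1366) - 1570) = √((-10209 - 10020)*(23349 - 1366) - 1570) = √(-20229*21983 - 1570) = √(-444694107 - 1570) = √(-444695677) = I*√444695677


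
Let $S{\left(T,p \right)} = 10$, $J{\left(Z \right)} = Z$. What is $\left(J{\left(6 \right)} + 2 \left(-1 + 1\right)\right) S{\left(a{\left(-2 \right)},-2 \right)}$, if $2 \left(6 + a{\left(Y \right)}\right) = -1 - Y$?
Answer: $60$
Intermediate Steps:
$a{\left(Y \right)} = - \frac{13}{2} - \frac{Y}{2}$ ($a{\left(Y \right)} = -6 + \frac{-1 - Y}{2} = -6 - \left(\frac{1}{2} + \frac{Y}{2}\right) = - \frac{13}{2} - \frac{Y}{2}$)
$\left(J{\left(6 \right)} + 2 \left(-1 + 1\right)\right) S{\left(a{\left(-2 \right)},-2 \right)} = \left(6 + 2 \left(-1 + 1\right)\right) 10 = \left(6 + 2 \cdot 0\right) 10 = \left(6 + 0\right) 10 = 6 \cdot 10 = 60$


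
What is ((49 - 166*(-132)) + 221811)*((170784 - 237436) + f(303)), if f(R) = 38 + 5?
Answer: -16237409148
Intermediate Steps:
f(R) = 43
((49 - 166*(-132)) + 221811)*((170784 - 237436) + f(303)) = ((49 - 166*(-132)) + 221811)*((170784 - 237436) + 43) = ((49 + 21912) + 221811)*(-66652 + 43) = (21961 + 221811)*(-66609) = 243772*(-66609) = -16237409148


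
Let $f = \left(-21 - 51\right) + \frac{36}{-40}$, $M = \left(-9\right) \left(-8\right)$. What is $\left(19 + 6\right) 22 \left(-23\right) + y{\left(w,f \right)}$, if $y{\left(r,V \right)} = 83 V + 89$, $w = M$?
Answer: $- \frac{186117}{10} \approx -18612.0$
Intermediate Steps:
$M = 72$
$f = - \frac{729}{10}$ ($f = \left(-21 - 51\right) + 36 \left(- \frac{1}{40}\right) = -72 - \frac{9}{10} = - \frac{729}{10} \approx -72.9$)
$w = 72$
$y{\left(r,V \right)} = 89 + 83 V$
$\left(19 + 6\right) 22 \left(-23\right) + y{\left(w,f \right)} = \left(19 + 6\right) 22 \left(-23\right) + \left(89 + 83 \left(- \frac{729}{10}\right)\right) = 25 \cdot 22 \left(-23\right) + \left(89 - \frac{60507}{10}\right) = 550 \left(-23\right) - \frac{59617}{10} = -12650 - \frac{59617}{10} = - \frac{186117}{10}$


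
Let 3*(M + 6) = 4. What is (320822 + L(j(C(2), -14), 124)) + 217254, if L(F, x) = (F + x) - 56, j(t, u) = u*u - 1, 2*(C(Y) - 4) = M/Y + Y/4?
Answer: 538339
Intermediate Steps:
M = -14/3 (M = -6 + (1/3)*4 = -6 + 4/3 = -14/3 ≈ -4.6667)
C(Y) = 4 - 7/(3*Y) + Y/8 (C(Y) = 4 + (-14/(3*Y) + Y/4)/2 = 4 + (-7/(3*Y) + Y/8) = 4 - 7/(3*Y) + Y/8)
j(t, u) = -1 + u**2 (j(t, u) = u**2 - 1 = -1 + u**2)
L(F, x) = -56 + F + x
(320822 + L(j(C(2), -14), 124)) + 217254 = (320822 + (-56 + (-1 + (-14)**2) + 124)) + 217254 = (320822 + (-56 + (-1 + 196) + 124)) + 217254 = (320822 + (-56 + 195 + 124)) + 217254 = (320822 + 263) + 217254 = 321085 + 217254 = 538339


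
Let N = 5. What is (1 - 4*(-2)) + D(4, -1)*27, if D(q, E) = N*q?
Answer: 549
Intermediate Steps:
D(q, E) = 5*q
(1 - 4*(-2)) + D(4, -1)*27 = (1 - 4*(-2)) + (5*4)*27 = (1 + 8) + 20*27 = 9 + 540 = 549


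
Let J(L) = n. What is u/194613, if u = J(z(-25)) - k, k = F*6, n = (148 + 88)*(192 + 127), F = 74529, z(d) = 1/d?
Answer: -371890/194613 ≈ -1.9109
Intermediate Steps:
n = 75284 (n = 236*319 = 75284)
k = 447174 (k = 74529*6 = 447174)
J(L) = 75284
u = -371890 (u = 75284 - 1*447174 = 75284 - 447174 = -371890)
u/194613 = -371890/194613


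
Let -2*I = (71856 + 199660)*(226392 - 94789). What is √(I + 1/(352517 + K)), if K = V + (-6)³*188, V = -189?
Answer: I*√434010827865569052470/155860 ≈ 1.3366e+5*I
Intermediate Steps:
I = -17866160074 (I = -(71856 + 199660)*(226392 - 94789)/2 = -135758*131603 = -½*35732320148 = -17866160074)
K = -40797 (K = -189 + (-6)³*188 = -189 - 216*188 = -189 - 40608 = -40797)
√(I + 1/(352517 + K)) = √(-17866160074 + 1/(352517 - 40797)) = √(-17866160074 + 1/311720) = √(-5569239418267279/311720) = I*√434010827865569052470/155860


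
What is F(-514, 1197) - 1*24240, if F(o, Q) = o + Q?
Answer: -23557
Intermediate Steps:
F(o, Q) = Q + o
F(-514, 1197) - 1*24240 = (1197 - 514) - 1*24240 = 683 - 24240 = -23557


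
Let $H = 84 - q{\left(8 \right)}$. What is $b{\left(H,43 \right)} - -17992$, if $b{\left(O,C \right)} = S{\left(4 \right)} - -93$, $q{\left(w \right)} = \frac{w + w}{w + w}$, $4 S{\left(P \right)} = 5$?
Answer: $\frac{72345}{4} \approx 18086.0$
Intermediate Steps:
$S{\left(P \right)} = \frac{5}{4}$ ($S{\left(P \right)} = \frac{1}{4} \cdot 5 = \frac{5}{4}$)
$q{\left(w \right)} = 1$ ($q{\left(w \right)} = \frac{2 w}{2 w} = 2 w \frac{1}{2 w} = 1$)
$H = 83$ ($H = 84 - 1 = 83$)
$b{\left(O,C \right)} = \frac{377}{4}$ ($b{\left(O,C \right)} = \frac{5}{4} - -93 = \frac{5}{4} + 93 = \frac{377}{4}$)
$b{\left(H,43 \right)} - -17992 = \frac{377}{4} - -17992 = \frac{377}{4} + 17992 = \frac{72345}{4}$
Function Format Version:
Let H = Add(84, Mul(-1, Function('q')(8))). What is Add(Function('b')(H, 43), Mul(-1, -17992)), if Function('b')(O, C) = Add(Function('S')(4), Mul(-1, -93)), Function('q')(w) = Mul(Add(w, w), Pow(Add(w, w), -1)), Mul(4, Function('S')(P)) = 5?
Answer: Rational(72345, 4) ≈ 18086.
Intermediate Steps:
Function('S')(P) = Rational(5, 4) (Function('S')(P) = Mul(Rational(1, 4), 5) = Rational(5, 4))
Function('q')(w) = 1 (Function('q')(w) = Mul(Mul(2, w), Pow(Mul(2, w), -1)) = Mul(Mul(2, w), Mul(Rational(1, 2), Pow(w, -1))) = 1)
H = 83 (H = Add(84, Mul(-1, 1)) = Add(84, -1) = 83)
Function('b')(O, C) = Rational(377, 4) (Function('b')(O, C) = Add(Rational(5, 4), Mul(-1, -93)) = Add(Rational(5, 4), 93) = Rational(377, 4))
Add(Function('b')(H, 43), Mul(-1, -17992)) = Add(Rational(377, 4), Mul(-1, -17992)) = Add(Rational(377, 4), 17992) = Rational(72345, 4)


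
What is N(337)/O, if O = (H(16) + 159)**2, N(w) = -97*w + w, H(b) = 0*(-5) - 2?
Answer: -32352/24649 ≈ -1.3125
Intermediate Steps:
H(b) = -2 (H(b) = 0 - 2 = -2)
N(w) = -96*w
O = 24649 (O = (-2 + 159)**2 = 157**2 = 24649)
N(337)/O = -96*337/24649 = -32352*1/24649 = -32352/24649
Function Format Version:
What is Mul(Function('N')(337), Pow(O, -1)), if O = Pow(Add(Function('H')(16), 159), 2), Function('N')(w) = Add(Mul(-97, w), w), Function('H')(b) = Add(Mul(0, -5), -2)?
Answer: Rational(-32352, 24649) ≈ -1.3125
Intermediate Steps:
Function('H')(b) = -2 (Function('H')(b) = Add(0, -2) = -2)
Function('N')(w) = Mul(-96, w)
O = 24649 (O = Pow(Add(-2, 159), 2) = Pow(157, 2) = 24649)
Mul(Function('N')(337), Pow(O, -1)) = Mul(Mul(-96, 337), Pow(24649, -1)) = Mul(-32352, Rational(1, 24649)) = Rational(-32352, 24649)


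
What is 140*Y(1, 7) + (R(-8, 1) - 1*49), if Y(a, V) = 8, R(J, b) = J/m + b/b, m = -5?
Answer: 5368/5 ≈ 1073.6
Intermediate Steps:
R(J, b) = 1 - J/5 (R(J, b) = J/(-5) + b/b = J*(-⅕) + 1 = -J/5 + 1 = 1 - J/5)
140*Y(1, 7) + (R(-8, 1) - 1*49) = 140*8 + ((1 - ⅕*(-8)) - 1*49) = 1120 + ((1 + 8/5) - 49) = 1120 + (13/5 - 49) = 1120 - 232/5 = 5368/5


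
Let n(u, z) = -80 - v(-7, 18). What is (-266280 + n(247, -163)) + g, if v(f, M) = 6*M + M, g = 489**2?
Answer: -27365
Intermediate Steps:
g = 239121
v(f, M) = 7*M
n(u, z) = -206 (n(u, z) = -80 - 7*18 = -80 - 1*126 = -80 - 126 = -206)
(-266280 + n(247, -163)) + g = (-266280 - 206) + 239121 = -266486 + 239121 = -27365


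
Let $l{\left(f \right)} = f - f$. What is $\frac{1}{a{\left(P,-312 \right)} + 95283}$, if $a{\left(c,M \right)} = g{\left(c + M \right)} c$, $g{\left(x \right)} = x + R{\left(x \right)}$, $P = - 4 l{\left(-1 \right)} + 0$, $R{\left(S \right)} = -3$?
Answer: $\frac{1}{95283} \approx 1.0495 \cdot 10^{-5}$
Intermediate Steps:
$l{\left(f \right)} = 0$
$P = 0$ ($P = \left(-4\right) 0 + 0 = 0 + 0 = 0$)
$g{\left(x \right)} = -3 + x$ ($g{\left(x \right)} = x - 3 = -3 + x$)
$a{\left(c,M \right)} = c \left(-3 + M + c\right)$ ($a{\left(c,M \right)} = \left(-3 + \left(c + M\right)\right) c = \left(-3 + \left(M + c\right)\right) c = \left(-3 + M + c\right) c = c \left(-3 + M + c\right)$)
$\frac{1}{a{\left(P,-312 \right)} + 95283} = \frac{1}{0 \left(-3 - 312 + 0\right) + 95283} = \frac{1}{0 \left(-315\right) + 95283} = \frac{1}{0 + 95283} = \frac{1}{95283}$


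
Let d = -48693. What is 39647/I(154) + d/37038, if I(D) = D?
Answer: 121745572/475321 ≈ 256.13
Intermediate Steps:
39647/I(154) + d/37038 = 39647/154 - 48693/37038 = 39647*(1/154) - 48693*1/37038 = 39647/154 - 16231/12346 = 121745572/475321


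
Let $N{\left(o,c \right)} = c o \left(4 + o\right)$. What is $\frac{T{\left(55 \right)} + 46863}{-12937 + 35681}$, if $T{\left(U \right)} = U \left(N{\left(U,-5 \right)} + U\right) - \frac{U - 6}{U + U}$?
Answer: $- \frac{92673619}{2501840} \approx -37.042$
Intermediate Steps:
$N{\left(o,c \right)} = c o \left(4 + o\right)$
$T{\left(U \right)} = U \left(U - 5 U \left(4 + U\right)\right) - \frac{-6 + U}{2 U}$ ($T{\left(U \right)} = U \left(- 5 U \left(4 + U\right) + U\right) - \frac{U - 6}{U + U} = U \left(U - 5 U \left(4 + U\right)\right) - \frac{-6 + U}{2 U}$)
$\frac{T{\left(55 \right)} + 46863}{-12937 + 35681} = \frac{\frac{6 - 55 - 38 \cdot 55^{3} - 10 \cdot 55^{4}}{2 \cdot 55} + 46863}{-12937 + 35681} = \frac{\frac{1}{2} \cdot \frac{1}{55} \left(6 - 55 - 6322250 - 91506250\right) + 46863}{22744} = \left(\frac{1}{2} \cdot \frac{1}{55} \left(6 - 55 - 6322250 - 91506250\right) + 46863\right) \frac{1}{22744} = \left(\frac{1}{2} \cdot \frac{1}{55} \left(-97828549\right) + 46863\right) \frac{1}{22744} = \left(- \frac{97828549}{110} + 46863\right) \frac{1}{22744} = \left(- \frac{92673619}{110}\right) \frac{1}{22744} = - \frac{92673619}{2501840}$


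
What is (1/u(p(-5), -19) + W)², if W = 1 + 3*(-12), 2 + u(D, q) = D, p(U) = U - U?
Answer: 5041/4 ≈ 1260.3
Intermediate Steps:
p(U) = 0
u(D, q) = -2 + D
W = -35 (W = 1 - 36 = -35)
(1/u(p(-5), -19) + W)² = (1/(-2 + 0) - 35)² = (1/(-2) - 35)² = (-½ - 35)² = (-71/2)² = 5041/4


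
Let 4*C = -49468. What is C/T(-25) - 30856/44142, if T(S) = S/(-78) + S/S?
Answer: -3041692790/324759 ≈ -9366.0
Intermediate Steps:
C = -12367 (C = (1/4)*(-49468) = -12367)
T(S) = 1 - S/78 (T(S) = S*(-1/78) + 1 = -S/78 + 1 = 1 - S/78)
C/T(-25) - 30856/44142 = -12367/(1 - 1/78*(-25)) - 30856/44142 = -12367/(1 + 25/78) - 30856*1/44142 = -12367/103/78 - 2204/3153 = -12367*78/103 - 2204/3153 = -964626/103 - 2204/3153 = -3041692790/324759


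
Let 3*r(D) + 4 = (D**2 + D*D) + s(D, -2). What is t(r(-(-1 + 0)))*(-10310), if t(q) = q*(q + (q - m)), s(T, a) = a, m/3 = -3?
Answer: 783560/9 ≈ 87062.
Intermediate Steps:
m = -9 (m = 3*(-3) = -9)
r(D) = -2 + 2*D**2/3 (r(D) = -4/3 + ((D**2 + D*D) - 2)/3 = -4/3 + ((D**2 + D**2) - 2)/3 = -4/3 + (2*D**2 - 2)/3 = -4/3 + (-2 + 2*D**2)/3 = -4/3 + (-2/3 + 2*D**2/3) = -2 + 2*D**2/3)
t(q) = q*(9 + 2*q) (t(q) = q*(q + (q - 1*(-9))) = q*(q + (q + 9)) = q*(q + (9 + q)) = q*(9 + 2*q))
t(r(-(-1 + 0)))*(-10310) = ((-2 + 2*(-(-1 + 0))**2/3)*(9 + 2*(-2 + 2*(-(-1 + 0))**2/3)))*(-10310) = ((-2 + 2*(-1*(-1))**2/3)*(9 + 2*(-2 + 2*(-1*(-1))**2/3)))*(-10310) = ((-2 + (2/3)*1**2)*(9 + 2*(-2 + (2/3)*1**2)))*(-10310) = ((-2 + (2/3)*1)*(9 + 2*(-2 + (2/3)*1)))*(-10310) = ((-2 + 2/3)*(9 + 2*(-2 + 2/3)))*(-10310) = -4*(9 + 2*(-4/3))/3*(-10310) = -4*(9 - 8/3)/3*(-10310) = -4/3*19/3*(-10310) = -76/9*(-10310) = 783560/9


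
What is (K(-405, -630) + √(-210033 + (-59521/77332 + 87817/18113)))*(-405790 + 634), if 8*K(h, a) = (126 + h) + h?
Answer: 34640838 - 202578*I*√103019246607889748521253/350178629 ≈ 3.4641e+7 - 1.8568e+8*I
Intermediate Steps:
K(h, a) = 63/4 + h/4 (K(h, a) = ((126 + h) + h)/8 = (126 + 2*h)/8 = 63/4 + h/4)
(K(-405, -630) + √(-210033 + (-59521/77332 + 87817/18113)))*(-405790 + 634) = ((63/4 + (¼)*(-405)) + √(-210033 + (-59521/77332 + 87817/18113)))*(-405790 + 634) = ((63/4 - 405/4) + √(-210033 + (-59521*1/77332 + 87817*(1/18113))))*(-405156) = (-171/2 + √(-210033 + (-59521/77332 + 87817/18113)))*(-405156) = (-171/2 + √(-210033 + 5712960371/1400714516))*(-405156) = (-171/2 + √(-294190558978657/1400714516))*(-405156) = (-171/2 + I*√103019246607889748521253/700357258)*(-405156) = 34640838 - 202578*I*√103019246607889748521253/350178629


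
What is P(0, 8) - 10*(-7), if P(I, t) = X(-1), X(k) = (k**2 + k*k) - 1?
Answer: 71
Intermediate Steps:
X(k) = -1 + 2*k**2 (X(k) = (k**2 + k**2) - 1 = 2*k**2 - 1 = -1 + 2*k**2)
P(I, t) = 1 (P(I, t) = -1 + 2*(-1)**2 = -1 + 2*1 = -1 + 2 = 1)
P(0, 8) - 10*(-7) = 1 - 10*(-7) = 1 + 70 = 71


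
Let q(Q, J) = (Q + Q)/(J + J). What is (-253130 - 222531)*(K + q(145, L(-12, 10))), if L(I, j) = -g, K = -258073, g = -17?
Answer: 2086770470456/17 ≈ 1.2275e+11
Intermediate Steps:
L(I, j) = 17 (L(I, j) = -1*(-17) = 17)
q(Q, J) = Q/J (q(Q, J) = (2*Q)/((2*J)) = (2*Q)*(1/(2*J)) = Q/J)
(-253130 - 222531)*(K + q(145, L(-12, 10))) = (-253130 - 222531)*(-258073 + 145/17) = -475661*(-258073 + 145*(1/17)) = -475661*(-258073 + 145/17) = -475661*(-4387096/17) = 2086770470456/17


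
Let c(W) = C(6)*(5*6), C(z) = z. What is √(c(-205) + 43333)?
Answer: √43513 ≈ 208.60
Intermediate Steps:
c(W) = 180 (c(W) = 6*(5*6) = 6*30 = 180)
√(c(-205) + 43333) = √(180 + 43333) = √43513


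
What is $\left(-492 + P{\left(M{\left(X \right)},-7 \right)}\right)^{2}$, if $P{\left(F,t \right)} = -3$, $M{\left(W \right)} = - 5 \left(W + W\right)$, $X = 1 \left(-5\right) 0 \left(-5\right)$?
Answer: $245025$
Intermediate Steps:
$X = 0$ ($X = \left(-5\right) 0 \left(-5\right) = 0 \left(-5\right) = 0$)
$M{\left(W \right)} = - 10 W$ ($M{\left(W \right)} = - 5 \cdot 2 W = - 10 W$)
$\left(-492 + P{\left(M{\left(X \right)},-7 \right)}\right)^{2} = \left(-492 - 3\right)^{2} = \left(-495\right)^{2} = 245025$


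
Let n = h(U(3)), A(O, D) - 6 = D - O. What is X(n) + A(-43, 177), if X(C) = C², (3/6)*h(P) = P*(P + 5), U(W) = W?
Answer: 2530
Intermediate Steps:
A(O, D) = 6 + D - O (A(O, D) = 6 + (D - O) = 6 + D - O)
h(P) = 2*P*(5 + P) (h(P) = 2*(P*(P + 5)) = 2*(P*(5 + P)) = 2*P*(5 + P))
n = 48 (n = 2*3*(5 + 3) = 2*3*8 = 48)
X(n) + A(-43, 177) = 48² + (6 + 177 - 1*(-43)) = 2304 + (6 + 177 + 43) = 2304 + 226 = 2530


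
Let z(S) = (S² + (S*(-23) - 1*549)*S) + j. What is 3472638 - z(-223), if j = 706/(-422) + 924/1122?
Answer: 15941524210/3587 ≈ 4.4442e+6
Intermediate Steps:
j = -3047/3587 (j = 706*(-1/422) + 924*(1/1122) = -353/211 + 14/17 = -3047/3587 ≈ -0.84946)
z(S) = -3047/3587 + S² + S*(-549 - 23*S) (z(S) = (S² + (S*(-23) - 1*549)*S) - 3047/3587 = (S² + (-23*S - 549)*S) - 3047/3587 = (S² + (-549 - 23*S)*S) - 3047/3587 = (S² + S*(-549 - 23*S)) - 3047/3587 = -3047/3587 + S² + S*(-549 - 23*S))
3472638 - z(-223) = 3472638 - (-3047/3587 - 549*(-223) - 22*(-223)²) = 3472638 - (-3047/3587 + 122427 - 22*49729) = 3472638 - (-3047/3587 + 122427 - 1094038) = 3472638 - 1*(-3485171704/3587) = 3472638 + 3485171704/3587 = 15941524210/3587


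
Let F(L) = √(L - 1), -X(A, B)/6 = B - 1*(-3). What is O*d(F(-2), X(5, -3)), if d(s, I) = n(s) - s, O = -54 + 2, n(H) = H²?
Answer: 156 + 52*I*√3 ≈ 156.0 + 90.067*I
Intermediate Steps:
X(A, B) = -18 - 6*B (X(A, B) = -6*(B - 1*(-3)) = -6*(B + 3) = -6*(3 + B) = -18 - 6*B)
F(L) = √(-1 + L)
O = -52
d(s, I) = s² - s
O*d(F(-2), X(5, -3)) = -52*√(-1 - 2)*(-1 + √(-1 - 2)) = -52*√(-3)*(-1 + √(-3)) = -52*I*√3*(-1 + I*√3)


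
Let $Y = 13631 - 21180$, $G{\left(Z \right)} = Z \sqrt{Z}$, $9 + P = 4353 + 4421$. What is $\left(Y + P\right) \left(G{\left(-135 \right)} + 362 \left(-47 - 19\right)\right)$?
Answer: $-29052672 - 492480 i \sqrt{15} \approx -2.9053 \cdot 10^{7} - 1.9074 \cdot 10^{6} i$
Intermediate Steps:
$P = 8765$ ($P = -9 + \left(4353 + 4421\right) = -9 + 8774 = 8765$)
$G{\left(Z \right)} = Z^{\frac{3}{2}}$
$Y = -7549$
$\left(Y + P\right) \left(G{\left(-135 \right)} + 362 \left(-47 - 19\right)\right) = \left(-7549 + 8765\right) \left(\left(-135\right)^{\frac{3}{2}} + 362 \left(-47 - 19\right)\right) = 1216 \left(- 405 i \sqrt{15} + 362 \left(-47 - 19\right)\right) = 1216 \left(- 405 i \sqrt{15} + 362 \left(-66\right)\right) = 1216 \left(- 405 i \sqrt{15} - 23892\right) = 1216 \left(-23892 - 405 i \sqrt{15}\right) = -29052672 - 492480 i \sqrt{15}$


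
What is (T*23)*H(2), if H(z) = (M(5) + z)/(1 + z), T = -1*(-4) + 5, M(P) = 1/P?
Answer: 759/5 ≈ 151.80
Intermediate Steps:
M(P) = 1/P
T = 9 (T = 4 + 5 = 9)
H(z) = (1/5 + z)/(1 + z)
(T*23)*H(2) = (9*23)*((1/5 + 2)/(1 + 2)) = 207*((11/5)/3) = 207*((1/3)*(11/5)) = 207*(11/15) = 759/5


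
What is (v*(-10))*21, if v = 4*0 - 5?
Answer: 1050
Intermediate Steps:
v = -5 (v = 0 - 5 = -5)
(v*(-10))*21 = -5*(-10)*21 = 50*21 = 1050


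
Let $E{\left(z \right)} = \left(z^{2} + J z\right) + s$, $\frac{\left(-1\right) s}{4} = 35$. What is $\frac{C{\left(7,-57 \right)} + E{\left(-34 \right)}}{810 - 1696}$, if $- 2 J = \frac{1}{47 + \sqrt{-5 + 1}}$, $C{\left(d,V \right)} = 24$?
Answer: $- \frac{2302319}{1960718} + \frac{17 i}{980359} \approx -1.1742 + 1.7341 \cdot 10^{-5} i$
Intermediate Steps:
$s = -140$ ($s = \left(-4\right) 35 = -140$)
$J = - \frac{47 - 2 i}{4426}$ ($J = - \frac{1}{2 \left(47 + \sqrt{-5 + 1}\right)} = - \frac{1}{2 \left(47 + \sqrt{-4}\right)} = - \frac{1}{2 \left(47 + 2 i\right)} = - \frac{\frac{1}{2213} \left(47 - 2 i\right)}{2} = - \frac{47 - 2 i}{4426} \approx -0.010619 + 0.00045188 i$)
$E{\left(z \right)} = -140 + z^{2} + z \left(- \frac{47}{4426} + \frac{i}{2213}\right)$ ($E{\left(z \right)} = \left(z^{2} + \left(- \frac{47}{4426} + \frac{i}{2213}\right) z\right) - 140 = \left(z^{2} + z \left(- \frac{47}{4426} + \frac{i}{2213}\right)\right) - 140 = -140 + z^{2} + z \left(- \frac{47}{4426} + \frac{i}{2213}\right)$)
$\frac{C{\left(7,-57 \right)} + E{\left(-34 \right)}}{810 - 1696} = \frac{24 - \left(140 - 1156 - \frac{17 \left(47 - 2 i\right)}{2213}\right)}{810 - 1696} = \frac{24 + \left(-140 + 1156 + \left(\frac{799}{2213} - \frac{34 i}{2213}\right)\right)}{-886} = \left(24 + \left(\frac{2249207}{2213} - \frac{34 i}{2213}\right)\right) \left(- \frac{1}{886}\right) = \left(\frac{2302319}{2213} - \frac{34 i}{2213}\right) \left(- \frac{1}{886}\right) = - \frac{2302319}{1960718} + \frac{17 i}{980359}$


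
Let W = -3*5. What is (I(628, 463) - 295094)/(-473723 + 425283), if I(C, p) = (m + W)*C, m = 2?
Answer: 151629/24220 ≈ 6.2605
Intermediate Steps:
W = -15
I(C, p) = -13*C (I(C, p) = (2 - 15)*C = -13*C)
(I(628, 463) - 295094)/(-473723 + 425283) = (-13*628 - 295094)/(-473723 + 425283) = (-8164 - 295094)/(-48440) = -303258*(-1/48440) = 151629/24220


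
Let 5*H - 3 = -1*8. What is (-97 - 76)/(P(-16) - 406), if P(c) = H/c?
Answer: 2768/6495 ≈ 0.42617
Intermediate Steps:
H = -1 (H = 3/5 + (-1*8)/5 = 3/5 + (1/5)*(-8) = 3/5 - 8/5 = -1)
P(c) = -1/c
(-97 - 76)/(P(-16) - 406) = (-97 - 76)/(-1/(-16) - 406) = -173/(-1*(-1/16) - 406) = -173/(1/16 - 406) = -173/(-6495/16) = -173*(-16/6495) = 2768/6495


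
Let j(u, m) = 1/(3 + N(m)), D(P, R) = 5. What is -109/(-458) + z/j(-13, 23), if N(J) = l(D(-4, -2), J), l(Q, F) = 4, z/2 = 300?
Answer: 1923709/458 ≈ 4200.2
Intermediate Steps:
z = 600 (z = 2*300 = 600)
N(J) = 4
j(u, m) = 1/7 (j(u, m) = 1/(3 + 4) = 1/7)
-109/(-458) + z/j(-13, 23) = -109/(-458) + 600/(1/7) = -109*(-1/458) + 600*7 = 109/458 + 4200 = 1923709/458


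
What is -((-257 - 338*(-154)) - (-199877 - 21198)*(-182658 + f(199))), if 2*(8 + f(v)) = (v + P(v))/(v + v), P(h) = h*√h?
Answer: 161531115545/4 - 221075*√199/4 ≈ 4.0382e+10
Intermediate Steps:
P(h) = h^(3/2)
f(v) = -8 + (v + v^(3/2))/(4*v) (f(v) = -8 + ((v + v^(3/2))/(v + v))/2 = -8 + ((v + v^(3/2))/((2*v)))/2 = -8 + ((v + v^(3/2))*(1/(2*v)))/2 = -8 + ((v + v^(3/2))/(2*v))/2 = -8 + (v + v^(3/2))/(4*v))
-((-257 - 338*(-154)) - (-199877 - 21198)*(-182658 + f(199))) = -((-257 - 338*(-154)) - (-199877 - 21198)*(-182658 + (-31/4 + √199/4))) = -((-257 + 52052) - (-221075)*(-730663/4 + √199/4)) = -(51795 - (161531322725/4 - 221075*√199/4)) = -(51795 + (-161531322725/4 + 221075*√199/4)) = -(-161531115545/4 + 221075*√199/4) = 161531115545/4 - 221075*√199/4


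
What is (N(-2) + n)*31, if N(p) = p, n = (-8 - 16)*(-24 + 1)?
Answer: 17050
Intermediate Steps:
n = 552 (n = -24*(-23) = 552)
(N(-2) + n)*31 = (-2 + 552)*31 = 550*31 = 17050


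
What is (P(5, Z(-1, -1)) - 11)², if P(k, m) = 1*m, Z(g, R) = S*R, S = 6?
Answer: 289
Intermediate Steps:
Z(g, R) = 6*R
P(k, m) = m
(P(5, Z(-1, -1)) - 11)² = (6*(-1) - 11)² = (-6 - 11)² = (-17)² = 289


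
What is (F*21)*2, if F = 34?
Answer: 1428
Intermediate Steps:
(F*21)*2 = (34*21)*2 = 714*2 = 1428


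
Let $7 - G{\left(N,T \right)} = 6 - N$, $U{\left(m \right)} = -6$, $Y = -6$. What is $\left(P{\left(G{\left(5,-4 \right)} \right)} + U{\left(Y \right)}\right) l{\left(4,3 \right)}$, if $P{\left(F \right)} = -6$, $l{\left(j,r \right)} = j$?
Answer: $-48$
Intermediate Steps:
$G{\left(N,T \right)} = 1 + N$ ($G{\left(N,T \right)} = 7 - \left(6 - N\right) = 7 + \left(-6 + N\right) = 1 + N$)
$\left(P{\left(G{\left(5,-4 \right)} \right)} + U{\left(Y \right)}\right) l{\left(4,3 \right)} = \left(-6 - 6\right) 4 = \left(-12\right) 4 = -48$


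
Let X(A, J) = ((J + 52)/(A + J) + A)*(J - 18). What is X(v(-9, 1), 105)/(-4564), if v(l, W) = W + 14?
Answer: -56753/182560 ≈ -0.31087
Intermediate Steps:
v(l, W) = 14 + W
X(A, J) = (-18 + J)*(A + (52 + J)/(A + J)) (X(A, J) = ((52 + J)/(A + J) + A)*(-18 + J) = (A + (52 + J)/(A + J))*(-18 + J) = (-18 + J)*(A + (52 + J)/(A + J)))
X(v(-9, 1), 105)/(-4564) = ((-936 + 105² - 18*(14 + 1)² + 34*105 + (14 + 1)*105² + 105*(14 + 1)² - 18*(14 + 1)*105)/((14 + 1) + 105))/(-4564) = ((-936 + 11025 - 18*15² + 3570 + 15*11025 + 105*15² - 18*15*105)/(15 + 105))*(-1/4564) = ((-936 + 11025 - 18*225 + 3570 + 165375 + 105*225 - 28350)/120)*(-1/4564) = ((-936 + 11025 - 4050 + 3570 + 165375 + 23625 - 28350)/120)*(-1/4564) = ((1/120)*170259)*(-1/4564) = (56753/40)*(-1/4564) = -56753/182560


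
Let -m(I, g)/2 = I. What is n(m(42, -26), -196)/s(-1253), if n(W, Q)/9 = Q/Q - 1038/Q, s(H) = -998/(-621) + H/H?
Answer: 3448413/158662 ≈ 21.734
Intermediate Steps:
s(H) = 1619/621 (s(H) = -998*(-1/621) + 1 = 998/621 + 1 = 1619/621)
m(I, g) = -2*I
n(W, Q) = 9 - 9342/Q (n(W, Q) = 9*(Q/Q - 1038/Q) = 9*(1 - 1038/Q) = 9 - 9342/Q)
n(m(42, -26), -196)/s(-1253) = (9 - 9342/(-196))/(1619/621) = (9 - 9342*(-1/196))*(621/1619) = (9 + 4671/98)*(621/1619) = (5553/98)*(621/1619) = 3448413/158662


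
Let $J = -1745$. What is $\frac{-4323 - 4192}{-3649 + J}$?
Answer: $\frac{8515}{5394} \approx 1.5786$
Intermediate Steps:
$\frac{-4323 - 4192}{-3649 + J} = \frac{-4323 - 4192}{-3649 - 1745} = - \frac{8515}{-5394} = \left(-8515\right) \left(- \frac{1}{5394}\right) = \frac{8515}{5394}$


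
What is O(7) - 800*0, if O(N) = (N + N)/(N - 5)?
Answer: 7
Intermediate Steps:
O(N) = 2*N/(-5 + N) (O(N) = (2*N)/(-5 + N) = 2*N/(-5 + N))
O(7) - 800*0 = 2*7/(-5 + 7) - 800*0 = 2*7/2 - 80*0 = 2*7*(½) + 0 = 7 + 0 = 7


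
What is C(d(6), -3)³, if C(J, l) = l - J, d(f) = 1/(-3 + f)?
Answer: -1000/27 ≈ -37.037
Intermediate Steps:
C(d(6), -3)³ = (-3 - 1/(-3 + 6))³ = (-3 - 1/3)³ = (-3 - 1*⅓)³ = (-3 - ⅓)³ = (-10/3)³ = -1000/27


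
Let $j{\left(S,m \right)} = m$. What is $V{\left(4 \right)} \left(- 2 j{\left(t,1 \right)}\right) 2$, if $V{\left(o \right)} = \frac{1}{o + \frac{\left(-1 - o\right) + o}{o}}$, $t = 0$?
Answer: $- \frac{16}{15} \approx -1.0667$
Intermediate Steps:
$V{\left(o \right)} = \frac{1}{o - \frac{1}{o}}$
$V{\left(4 \right)} \left(- 2 j{\left(t,1 \right)}\right) 2 = \frac{4}{-1 + 4^{2}} \left(\left(-2\right) 1\right) 2 = \frac{4}{-1 + 16} \left(-2\right) 2 = \frac{4}{15} \left(-2\right) 2 = \left(- \frac{8}{15}\right) 2 = - \frac{16}{15}$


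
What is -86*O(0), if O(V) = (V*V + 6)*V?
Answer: 0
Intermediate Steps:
O(V) = V*(6 + V²) (O(V) = (V² + 6)*V = (6 + V²)*V = V*(6 + V²))
-86*O(0) = -0*(6 + 0²) = -0*(6 + 0) = -0*6 = -86*0 = 0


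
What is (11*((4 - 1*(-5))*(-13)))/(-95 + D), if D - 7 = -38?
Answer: 143/14 ≈ 10.214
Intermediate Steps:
D = -31 (D = 7 - 38 = -31)
(11*((4 - 1*(-5))*(-13)))/(-95 + D) = (11*((4 - 1*(-5))*(-13)))/(-95 - 31) = (11*((4 + 5)*(-13)))/(-126) = (11*(9*(-13)))*(-1/126) = (11*(-117))*(-1/126) = -1287*(-1/126) = 143/14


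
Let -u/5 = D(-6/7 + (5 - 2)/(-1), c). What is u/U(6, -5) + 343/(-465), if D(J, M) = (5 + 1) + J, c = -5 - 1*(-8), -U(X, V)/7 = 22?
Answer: -334879/501270 ≈ -0.66806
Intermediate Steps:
U(X, V) = -154 (U(X, V) = -7*22 = -154)
c = 3 (c = -5 + 8 = 3)
D(J, M) = 6 + J
u = -75/7 (u = -5*(6 + (-6/7 + (5 - 2)/(-1))) = -5*(6 + (-6*⅐ + 3*(-1))) = -5*(6 + (-6/7 - 3)) = -5*(6 - 27/7) = -5*15/7 = -75/7 ≈ -10.714)
u/U(6, -5) + 343/(-465) = -75/7/(-154) + 343/(-465) = -75/7*(-1/154) + 343*(-1/465) = 75/1078 - 343/465 = -334879/501270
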